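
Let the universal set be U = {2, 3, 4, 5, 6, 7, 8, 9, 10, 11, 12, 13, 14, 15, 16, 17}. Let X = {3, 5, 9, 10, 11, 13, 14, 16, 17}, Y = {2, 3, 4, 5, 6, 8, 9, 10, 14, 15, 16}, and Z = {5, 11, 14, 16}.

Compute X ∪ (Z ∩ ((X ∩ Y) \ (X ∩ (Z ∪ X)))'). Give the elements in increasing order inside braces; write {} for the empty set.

X ∩ Y = {3, 5, 9, 10, 14, 16}
Z ∪ X = {3, 5, 9, 10, 11, 13, 14, 16, 17}
X ∩ (Z ∪ X) = {3, 5, 9, 10, 11, 13, 14, 16, 17}
(X ∩ Y) \ (X ∩ (Z ∪ X)) = {}
((X ∩ Y) \ (X ∩ (Z ∪ X)))' = {2, 3, 4, 5, 6, 7, 8, 9, 10, 11, 12, 13, 14, 15, 16, 17}
Z ∩ ((X ∩ Y) \ (X ∩ (Z ∪ X)))' = {5, 11, 14, 16}
X ∪ (Z ∩ ((X ∩ Y) \ (X ∩ (Z ∪ X)))') = {3, 5, 9, 10, 11, 13, 14, 16, 17}

{3, 5, 9, 10, 11, 13, 14, 16, 17}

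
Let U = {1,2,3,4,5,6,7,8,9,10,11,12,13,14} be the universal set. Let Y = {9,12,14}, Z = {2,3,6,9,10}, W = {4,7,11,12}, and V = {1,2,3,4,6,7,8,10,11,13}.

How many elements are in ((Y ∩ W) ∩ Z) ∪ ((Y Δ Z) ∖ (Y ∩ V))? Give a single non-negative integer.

Y ∩ W = {12}
(Y ∩ W) ∩ Z = {}
Y Δ Z = {2,3,6,10,12,14}
Y ∩ V = {}
(Y Δ Z) ∖ (Y ∩ V) = {2,3,6,10,12,14}
((Y ∩ W) ∩ Z) ∪ ((Y Δ Z) ∖ (Y ∩ V)) = {2,3,6,10,12,14}
|((Y ∩ W) ∩ Z) ∪ ((Y Δ Z) ∖ (Y ∩ V))| = 6

6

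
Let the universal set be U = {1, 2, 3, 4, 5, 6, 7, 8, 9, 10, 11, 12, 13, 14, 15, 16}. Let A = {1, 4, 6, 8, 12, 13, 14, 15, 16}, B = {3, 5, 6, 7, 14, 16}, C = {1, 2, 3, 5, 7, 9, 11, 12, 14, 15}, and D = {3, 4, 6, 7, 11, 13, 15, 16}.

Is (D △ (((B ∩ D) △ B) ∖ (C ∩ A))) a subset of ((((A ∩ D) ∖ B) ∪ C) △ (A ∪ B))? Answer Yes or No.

No

B ∩ D = {3, 6, 7, 16}
(B ∩ D) △ B = {5, 14}
C ∩ A = {1, 12, 14, 15}
((B ∩ D) △ B) ∖ (C ∩ A) = {5}
D △ (((B ∩ D) △ B) ∖ (C ∩ A)) = {3, 4, 5, 6, 7, 11, 13, 15, 16}
A ∩ D = {4, 6, 13, 15, 16}
(A ∩ D) ∖ B = {4, 13, 15}
((A ∩ D) ∖ B) ∪ C = {1, 2, 3, 4, 5, 7, 9, 11, 12, 13, 14, 15}
A ∪ B = {1, 3, 4, 5, 6, 7, 8, 12, 13, 14, 15, 16}
(((A ∩ D) ∖ B) ∪ C) △ (A ∪ B) = {2, 6, 8, 9, 11, 16}
3 ∈ D △ (((B ∩ D) △ B) ∖ (C ∩ A)) but 3 ∉ (((A ∩ D) ∖ B) ∪ C) △ (A ∪ B), so the inclusion fails.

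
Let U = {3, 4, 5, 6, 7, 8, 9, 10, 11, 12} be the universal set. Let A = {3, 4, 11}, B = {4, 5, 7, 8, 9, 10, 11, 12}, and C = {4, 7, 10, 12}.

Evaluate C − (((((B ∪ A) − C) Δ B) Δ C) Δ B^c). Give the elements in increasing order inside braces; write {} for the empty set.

{4, 7, 10, 12}

B ∪ A = {3, 4, 5, 7, 8, 9, 10, 11, 12}
(B ∪ A) − C = {3, 5, 8, 9, 11}
((B ∪ A) − C) Δ B = {3, 4, 7, 10, 12}
(((B ∪ A) − C) Δ B) Δ C = {3}
B^c = {3, 6}
((((B ∪ A) − C) Δ B) Δ C) Δ B^c = {6}
C − (((((B ∪ A) − C) Δ B) Δ C) Δ B^c) = {4, 7, 10, 12}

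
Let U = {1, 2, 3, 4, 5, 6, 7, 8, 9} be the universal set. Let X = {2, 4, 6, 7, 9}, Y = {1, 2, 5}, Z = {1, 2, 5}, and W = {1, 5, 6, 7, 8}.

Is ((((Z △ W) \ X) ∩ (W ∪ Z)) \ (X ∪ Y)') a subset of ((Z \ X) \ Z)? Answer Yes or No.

Yes

Z △ W = {2, 6, 7, 8}
(Z △ W) \ X = {8}
W ∪ Z = {1, 2, 5, 6, 7, 8}
((Z △ W) \ X) ∩ (W ∪ Z) = {8}
X ∪ Y = {1, 2, 4, 5, 6, 7, 9}
(X ∪ Y)' = {3, 8}
(((Z △ W) \ X) ∩ (W ∪ Z)) \ (X ∪ Y)' = {}
Z \ X = {1, 5}
(Z \ X) \ Z = {}
Every element of {} is in {}, so (((Z △ W) \ X) ∩ (W ∪ Z)) \ (X ∪ Y)' ⊆ (Z \ X) \ Z.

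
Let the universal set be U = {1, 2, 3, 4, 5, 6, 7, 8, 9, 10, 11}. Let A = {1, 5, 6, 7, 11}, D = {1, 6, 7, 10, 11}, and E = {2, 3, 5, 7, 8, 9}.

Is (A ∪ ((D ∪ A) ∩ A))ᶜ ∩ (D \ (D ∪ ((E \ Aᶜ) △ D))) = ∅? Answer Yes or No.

Yes

D ∪ A = {1, 5, 6, 7, 10, 11}
(D ∪ A) ∩ A = {1, 5, 6, 7, 11}
A ∪ ((D ∪ A) ∩ A) = {1, 5, 6, 7, 11}
(A ∪ ((D ∪ A) ∩ A))ᶜ = {2, 3, 4, 8, 9, 10}
Aᶜ = {2, 3, 4, 8, 9, 10}
E \ Aᶜ = {5, 7}
(E \ Aᶜ) △ D = {1, 5, 6, 10, 11}
D ∪ ((E \ Aᶜ) △ D) = {1, 5, 6, 7, 10, 11}
D \ (D ∪ ((E \ Aᶜ) △ D)) = {}
{2, 3, 4, 8, 9, 10} and {} share no elements.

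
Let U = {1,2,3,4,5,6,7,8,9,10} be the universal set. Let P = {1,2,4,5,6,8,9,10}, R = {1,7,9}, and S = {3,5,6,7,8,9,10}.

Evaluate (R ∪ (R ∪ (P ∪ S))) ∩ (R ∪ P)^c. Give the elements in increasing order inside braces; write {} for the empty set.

{3}

P ∪ S = {1,2,3,4,5,6,7,8,9,10}
R ∪ (P ∪ S) = {1,2,3,4,5,6,7,8,9,10}
R ∪ (R ∪ (P ∪ S)) = {1,2,3,4,5,6,7,8,9,10}
R ∪ P = {1,2,4,5,6,7,8,9,10}
(R ∪ P)^c = {3}
(R ∪ (R ∪ (P ∪ S))) ∩ (R ∪ P)^c = {3}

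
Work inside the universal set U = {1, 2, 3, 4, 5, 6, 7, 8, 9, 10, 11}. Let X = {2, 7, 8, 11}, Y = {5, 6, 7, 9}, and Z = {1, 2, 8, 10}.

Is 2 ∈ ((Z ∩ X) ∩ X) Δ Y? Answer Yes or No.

2 ∈ Z and 2 ∈ X, so 2 ∈ Z ∩ X
2 ∈ (Z ∩ X) and 2 ∈ X, so 2 ∈ (Z ∩ X) ∩ X
2 ∈ ((Z ∩ X) ∩ X) and 2 ∉ Y, so 2 ∈ ((Z ∩ X) ∩ X) Δ Y

Yes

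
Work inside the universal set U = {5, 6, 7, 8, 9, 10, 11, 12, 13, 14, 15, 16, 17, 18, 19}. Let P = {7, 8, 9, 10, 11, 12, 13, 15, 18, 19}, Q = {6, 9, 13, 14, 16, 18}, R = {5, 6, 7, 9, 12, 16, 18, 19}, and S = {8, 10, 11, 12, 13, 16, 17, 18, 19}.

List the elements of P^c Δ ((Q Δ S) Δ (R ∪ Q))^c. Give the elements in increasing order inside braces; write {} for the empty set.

{5, 9, 12, 15, 16, 17, 19}

P^c = {5, 6, 14, 16, 17}
Q Δ S = {6, 8, 9, 10, 11, 12, 14, 17, 19}
R ∪ Q = {5, 6, 7, 9, 12, 13, 14, 16, 18, 19}
(Q Δ S) Δ (R ∪ Q) = {5, 7, 8, 10, 11, 13, 16, 17, 18}
((Q Δ S) Δ (R ∪ Q))^c = {6, 9, 12, 14, 15, 19}
P^c Δ ((Q Δ S) Δ (R ∪ Q))^c = {5, 9, 12, 15, 16, 17, 19}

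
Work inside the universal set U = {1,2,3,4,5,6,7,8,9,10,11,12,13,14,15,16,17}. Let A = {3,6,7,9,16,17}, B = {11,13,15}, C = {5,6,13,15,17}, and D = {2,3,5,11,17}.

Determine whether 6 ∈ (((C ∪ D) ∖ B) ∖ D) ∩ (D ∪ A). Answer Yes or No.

Yes

6 ∈ C and 6 ∉ D, so 6 ∈ C ∪ D
6 ∈ (C ∪ D) and 6 ∉ B, so 6 ∈ (C ∪ D) ∖ B
6 ∈ ((C ∪ D) ∖ B) and 6 ∉ D, so 6 ∈ ((C ∪ D) ∖ B) ∖ D
6 ∉ D and 6 ∈ A, so 6 ∈ D ∪ A
6 ∈ (((C ∪ D) ∖ B) ∖ D) and 6 ∈ (D ∪ A), so 6 ∈ (((C ∪ D) ∖ B) ∖ D) ∩ (D ∪ A)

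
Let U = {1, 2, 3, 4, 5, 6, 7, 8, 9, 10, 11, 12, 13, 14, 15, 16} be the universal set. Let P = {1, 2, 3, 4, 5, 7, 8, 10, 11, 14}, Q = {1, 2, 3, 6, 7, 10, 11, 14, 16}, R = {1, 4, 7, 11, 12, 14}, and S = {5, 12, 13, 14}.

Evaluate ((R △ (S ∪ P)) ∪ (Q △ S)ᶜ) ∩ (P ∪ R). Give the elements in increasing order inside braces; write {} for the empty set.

{2, 3, 4, 5, 8, 10, 14}

S ∪ P = {1, 2, 3, 4, 5, 7, 8, 10, 11, 12, 13, 14}
R △ (S ∪ P) = {2, 3, 5, 8, 10, 13}
Q △ S = {1, 2, 3, 5, 6, 7, 10, 11, 12, 13, 16}
(Q △ S)ᶜ = {4, 8, 9, 14, 15}
(R △ (S ∪ P)) ∪ (Q △ S)ᶜ = {2, 3, 4, 5, 8, 9, 10, 13, 14, 15}
P ∪ R = {1, 2, 3, 4, 5, 7, 8, 10, 11, 12, 14}
((R △ (S ∪ P)) ∪ (Q △ S)ᶜ) ∩ (P ∪ R) = {2, 3, 4, 5, 8, 10, 14}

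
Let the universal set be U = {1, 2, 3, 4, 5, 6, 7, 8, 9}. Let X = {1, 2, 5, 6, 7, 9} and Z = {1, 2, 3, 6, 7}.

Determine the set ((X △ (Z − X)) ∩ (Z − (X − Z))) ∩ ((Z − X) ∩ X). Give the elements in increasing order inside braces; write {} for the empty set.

Z − X = {3}
X △ (Z − X) = {1, 2, 3, 5, 6, 7, 9}
X − Z = {5, 9}
Z − (X − Z) = {1, 2, 3, 6, 7}
(X △ (Z − X)) ∩ (Z − (X − Z)) = {1, 2, 3, 6, 7}
(Z − X) ∩ X = {}
((X △ (Z − X)) ∩ (Z − (X − Z))) ∩ ((Z − X) ∩ X) = {}

{}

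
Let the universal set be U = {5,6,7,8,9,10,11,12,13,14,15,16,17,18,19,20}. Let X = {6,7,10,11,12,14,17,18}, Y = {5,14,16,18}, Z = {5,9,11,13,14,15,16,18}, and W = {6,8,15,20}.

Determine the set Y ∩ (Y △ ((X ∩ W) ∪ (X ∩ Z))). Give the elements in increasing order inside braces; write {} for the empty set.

X ∩ W = {6}
X ∩ Z = {11,14,18}
(X ∩ W) ∪ (X ∩ Z) = {6,11,14,18}
Y △ ((X ∩ W) ∪ (X ∩ Z)) = {5,6,11,16}
Y ∩ (Y △ ((X ∩ W) ∪ (X ∩ Z))) = {5,16}

{5,16}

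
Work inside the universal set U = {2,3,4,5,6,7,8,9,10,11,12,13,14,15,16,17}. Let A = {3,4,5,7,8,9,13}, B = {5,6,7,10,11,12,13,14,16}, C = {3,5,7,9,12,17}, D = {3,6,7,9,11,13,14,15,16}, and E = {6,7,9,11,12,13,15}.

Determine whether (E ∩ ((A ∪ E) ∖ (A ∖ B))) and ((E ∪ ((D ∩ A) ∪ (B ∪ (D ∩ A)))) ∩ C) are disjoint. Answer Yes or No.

A ∪ E = {3,4,5,6,7,8,9,11,12,13,15}
A ∖ B = {3,4,8,9}
(A ∪ E) ∖ (A ∖ B) = {5,6,7,11,12,13,15}
E ∩ ((A ∪ E) ∖ (A ∖ B)) = {6,7,11,12,13,15}
D ∩ A = {3,7,9,13}
B ∪ (D ∩ A) = {3,5,6,7,9,10,11,12,13,14,16}
(D ∩ A) ∪ (B ∪ (D ∩ A)) = {3,5,6,7,9,10,11,12,13,14,16}
E ∪ ((D ∩ A) ∪ (B ∪ (D ∩ A))) = {3,5,6,7,9,10,11,12,13,14,15,16}
(E ∪ ((D ∩ A) ∪ (B ∪ (D ∩ A)))) ∩ C = {3,5,7,9,12}
7 lies in both, so they are not disjoint.

No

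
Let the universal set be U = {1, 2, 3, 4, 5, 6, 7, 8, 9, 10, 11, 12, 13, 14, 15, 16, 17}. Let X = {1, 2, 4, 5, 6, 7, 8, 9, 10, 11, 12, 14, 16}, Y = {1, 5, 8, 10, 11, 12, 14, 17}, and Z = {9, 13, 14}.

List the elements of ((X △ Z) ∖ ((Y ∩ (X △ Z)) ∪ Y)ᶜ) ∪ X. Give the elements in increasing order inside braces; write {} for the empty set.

X △ Z = {1, 2, 4, 5, 6, 7, 8, 10, 11, 12, 13, 16}
Y ∩ (X △ Z) = {1, 5, 8, 10, 11, 12}
(Y ∩ (X △ Z)) ∪ Y = {1, 5, 8, 10, 11, 12, 14, 17}
((Y ∩ (X △ Z)) ∪ Y)ᶜ = {2, 3, 4, 6, 7, 9, 13, 15, 16}
(X △ Z) ∖ ((Y ∩ (X △ Z)) ∪ Y)ᶜ = {1, 5, 8, 10, 11, 12}
((X △ Z) ∖ ((Y ∩ (X △ Z)) ∪ Y)ᶜ) ∪ X = {1, 2, 4, 5, 6, 7, 8, 9, 10, 11, 12, 14, 16}

{1, 2, 4, 5, 6, 7, 8, 9, 10, 11, 12, 14, 16}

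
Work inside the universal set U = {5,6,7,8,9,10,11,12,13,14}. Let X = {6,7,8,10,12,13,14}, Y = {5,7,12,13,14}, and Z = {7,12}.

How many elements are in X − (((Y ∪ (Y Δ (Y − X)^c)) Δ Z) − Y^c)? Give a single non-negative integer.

5

Y − X = {5}
(Y − X)^c = {6,7,8,9,10,11,12,13,14}
Y Δ (Y − X)^c = {5,6,8,9,10,11}
Y ∪ (Y Δ (Y − X)^c) = {5,6,7,8,9,10,11,12,13,14}
(Y ∪ (Y Δ (Y − X)^c)) Δ Z = {5,6,8,9,10,11,13,14}
Y^c = {6,8,9,10,11}
((Y ∪ (Y Δ (Y − X)^c)) Δ Z) − Y^c = {5,13,14}
X − (((Y ∪ (Y Δ (Y − X)^c)) Δ Z) − Y^c) = {6,7,8,10,12}
|X − (((Y ∪ (Y Δ (Y − X)^c)) Δ Z) − Y^c)| = 5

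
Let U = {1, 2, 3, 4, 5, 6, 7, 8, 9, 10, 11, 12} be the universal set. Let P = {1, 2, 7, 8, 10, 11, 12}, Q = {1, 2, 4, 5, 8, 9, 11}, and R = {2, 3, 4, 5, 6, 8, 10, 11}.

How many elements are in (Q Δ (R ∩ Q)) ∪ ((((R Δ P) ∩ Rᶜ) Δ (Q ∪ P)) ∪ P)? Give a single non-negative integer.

10

R ∩ Q = {2, 4, 5, 8, 11}
Q Δ (R ∩ Q) = {1, 9}
R Δ P = {1, 3, 4, 5, 6, 7, 12}
Rᶜ = {1, 7, 9, 12}
(R Δ P) ∩ Rᶜ = {1, 7, 12}
Q ∪ P = {1, 2, 4, 5, 7, 8, 9, 10, 11, 12}
((R Δ P) ∩ Rᶜ) Δ (Q ∪ P) = {2, 4, 5, 8, 9, 10, 11}
(((R Δ P) ∩ Rᶜ) Δ (Q ∪ P)) ∪ P = {1, 2, 4, 5, 7, 8, 9, 10, 11, 12}
(Q Δ (R ∩ Q)) ∪ ((((R Δ P) ∩ Rᶜ) Δ (Q ∪ P)) ∪ P) = {1, 2, 4, 5, 7, 8, 9, 10, 11, 12}
|(Q Δ (R ∩ Q)) ∪ ((((R Δ P) ∩ Rᶜ) Δ (Q ∪ P)) ∪ P)| = 10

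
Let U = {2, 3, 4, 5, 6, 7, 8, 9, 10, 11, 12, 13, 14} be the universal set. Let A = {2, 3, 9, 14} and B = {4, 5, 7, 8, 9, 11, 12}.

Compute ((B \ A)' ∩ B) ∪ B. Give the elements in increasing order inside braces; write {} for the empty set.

{4, 5, 7, 8, 9, 11, 12}

B \ A = {4, 5, 7, 8, 11, 12}
(B \ A)' = {2, 3, 6, 9, 10, 13, 14}
(B \ A)' ∩ B = {9}
((B \ A)' ∩ B) ∪ B = {4, 5, 7, 8, 9, 11, 12}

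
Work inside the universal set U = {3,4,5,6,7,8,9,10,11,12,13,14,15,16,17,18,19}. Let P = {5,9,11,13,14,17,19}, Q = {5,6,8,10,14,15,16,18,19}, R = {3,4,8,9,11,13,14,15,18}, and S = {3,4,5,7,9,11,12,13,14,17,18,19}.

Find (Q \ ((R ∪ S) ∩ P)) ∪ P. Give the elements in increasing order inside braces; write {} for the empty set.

R ∪ S = {3,4,5,7,8,9,11,12,13,14,15,17,18,19}
(R ∪ S) ∩ P = {5,9,11,13,14,17,19}
Q \ ((R ∪ S) ∩ P) = {6,8,10,15,16,18}
(Q \ ((R ∪ S) ∩ P)) ∪ P = {5,6,8,9,10,11,13,14,15,16,17,18,19}

{5,6,8,9,10,11,13,14,15,16,17,18,19}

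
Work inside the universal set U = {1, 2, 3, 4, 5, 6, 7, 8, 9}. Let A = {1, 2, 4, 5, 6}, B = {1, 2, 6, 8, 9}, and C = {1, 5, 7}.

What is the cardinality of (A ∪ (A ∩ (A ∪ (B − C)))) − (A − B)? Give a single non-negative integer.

3

B − C = {2, 6, 8, 9}
A ∪ (B − C) = {1, 2, 4, 5, 6, 8, 9}
A ∩ (A ∪ (B − C)) = {1, 2, 4, 5, 6}
A ∪ (A ∩ (A ∪ (B − C))) = {1, 2, 4, 5, 6}
A − B = {4, 5}
(A ∪ (A ∩ (A ∪ (B − C)))) − (A − B) = {1, 2, 6}
|(A ∪ (A ∩ (A ∪ (B − C)))) − (A − B)| = 3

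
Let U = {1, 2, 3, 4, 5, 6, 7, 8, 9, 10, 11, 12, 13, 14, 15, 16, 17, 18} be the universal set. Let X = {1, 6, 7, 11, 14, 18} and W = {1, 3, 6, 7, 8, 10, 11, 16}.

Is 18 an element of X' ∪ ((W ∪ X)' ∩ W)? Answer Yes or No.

18 ∈ X, so 18 ∉ X'
18 ∉ W and 18 ∈ X, so 18 ∈ W ∪ X
18 ∉ (W ∪ X)' since 18 ∈ (W ∪ X)
18 ∉ (W ∪ X)' and 18 ∉ W, so 18 ∉ (W ∪ X)' ∩ W
18 ∉ X' and 18 ∉ ((W ∪ X)' ∩ W), so 18 ∉ X' ∪ ((W ∪ X)' ∩ W)

No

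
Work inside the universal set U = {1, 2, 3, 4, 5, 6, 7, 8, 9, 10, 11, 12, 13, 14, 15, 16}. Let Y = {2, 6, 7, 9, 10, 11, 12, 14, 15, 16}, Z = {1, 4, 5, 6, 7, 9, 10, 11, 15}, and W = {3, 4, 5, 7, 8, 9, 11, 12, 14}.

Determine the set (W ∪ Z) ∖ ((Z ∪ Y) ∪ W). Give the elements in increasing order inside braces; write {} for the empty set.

W ∪ Z = {1, 3, 4, 5, 6, 7, 8, 9, 10, 11, 12, 14, 15}
Z ∪ Y = {1, 2, 4, 5, 6, 7, 9, 10, 11, 12, 14, 15, 16}
(Z ∪ Y) ∪ W = {1, 2, 3, 4, 5, 6, 7, 8, 9, 10, 11, 12, 14, 15, 16}
(W ∪ Z) ∖ ((Z ∪ Y) ∪ W) = {}

{}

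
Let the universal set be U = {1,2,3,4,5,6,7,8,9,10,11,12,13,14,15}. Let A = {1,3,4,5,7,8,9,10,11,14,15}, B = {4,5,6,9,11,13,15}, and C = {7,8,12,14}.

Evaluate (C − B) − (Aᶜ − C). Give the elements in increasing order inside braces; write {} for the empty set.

C − B = {7,8,12,14}
Aᶜ = {2,6,12,13}
Aᶜ − C = {2,6,13}
(C − B) − (Aᶜ − C) = {7,8,12,14}

{7,8,12,14}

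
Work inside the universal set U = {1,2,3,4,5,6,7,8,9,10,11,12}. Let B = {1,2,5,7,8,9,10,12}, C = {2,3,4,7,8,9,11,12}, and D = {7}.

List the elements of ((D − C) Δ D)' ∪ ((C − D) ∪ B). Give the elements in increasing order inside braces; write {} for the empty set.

D − C = {}
(D − C) Δ D = {7}
((D − C) Δ D)' = {1,2,3,4,5,6,8,9,10,11,12}
C − D = {2,3,4,8,9,11,12}
(C − D) ∪ B = {1,2,3,4,5,7,8,9,10,11,12}
((D − C) Δ D)' ∪ ((C − D) ∪ B) = {1,2,3,4,5,6,7,8,9,10,11,12}

{1,2,3,4,5,6,7,8,9,10,11,12}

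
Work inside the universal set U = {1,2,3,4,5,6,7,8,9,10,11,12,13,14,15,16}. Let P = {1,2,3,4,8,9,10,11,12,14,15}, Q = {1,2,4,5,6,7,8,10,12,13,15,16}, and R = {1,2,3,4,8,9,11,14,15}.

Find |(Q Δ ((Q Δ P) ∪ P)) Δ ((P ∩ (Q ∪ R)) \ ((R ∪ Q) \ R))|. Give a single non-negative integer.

5

Q Δ P = {3,5,6,7,9,11,13,14,16}
(Q Δ P) ∪ P = {1,2,3,4,5,6,7,8,9,10,11,12,13,14,15,16}
Q Δ ((Q Δ P) ∪ P) = {3,9,11,14}
Q ∪ R = {1,2,3,4,5,6,7,8,9,10,11,12,13,14,15,16}
P ∩ (Q ∪ R) = {1,2,3,4,8,9,10,11,12,14,15}
R ∪ Q = {1,2,3,4,5,6,7,8,9,10,11,12,13,14,15,16}
(R ∪ Q) \ R = {5,6,7,10,12,13,16}
(P ∩ (Q ∪ R)) \ ((R ∪ Q) \ R) = {1,2,3,4,8,9,11,14,15}
(Q Δ ((Q Δ P) ∪ P)) Δ ((P ∩ (Q ∪ R)) \ ((R ∪ Q) \ R)) = {1,2,4,8,15}
|(Q Δ ((Q Δ P) ∪ P)) Δ ((P ∩ (Q ∪ R)) \ ((R ∪ Q) \ R))| = 5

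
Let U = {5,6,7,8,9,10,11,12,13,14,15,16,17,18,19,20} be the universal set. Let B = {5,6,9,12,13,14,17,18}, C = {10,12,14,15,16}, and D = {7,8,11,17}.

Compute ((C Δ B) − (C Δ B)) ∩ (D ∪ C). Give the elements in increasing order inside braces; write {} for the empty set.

C Δ B = {5,6,9,10,13,15,16,17,18}
(C Δ B) − (C Δ B) = {}
D ∪ C = {7,8,10,11,12,14,15,16,17}
((C Δ B) − (C Δ B)) ∩ (D ∪ C) = {}

{}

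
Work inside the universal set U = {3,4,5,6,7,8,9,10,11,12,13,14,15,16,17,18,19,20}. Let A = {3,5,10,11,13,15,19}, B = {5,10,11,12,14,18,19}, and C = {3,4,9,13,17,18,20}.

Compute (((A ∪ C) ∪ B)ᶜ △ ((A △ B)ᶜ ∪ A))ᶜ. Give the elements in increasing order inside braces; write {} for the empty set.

{6,7,8,12,14,16,18}

A ∪ C = {3,4,5,9,10,11,13,15,17,18,19,20}
(A ∪ C) ∪ B = {3,4,5,9,10,11,12,13,14,15,17,18,19,20}
((A ∪ C) ∪ B)ᶜ = {6,7,8,16}
A △ B = {3,12,13,14,15,18}
(A △ B)ᶜ = {4,5,6,7,8,9,10,11,16,17,19,20}
(A △ B)ᶜ ∪ A = {3,4,5,6,7,8,9,10,11,13,15,16,17,19,20}
((A ∪ C) ∪ B)ᶜ △ ((A △ B)ᶜ ∪ A) = {3,4,5,9,10,11,13,15,17,19,20}
(((A ∪ C) ∪ B)ᶜ △ ((A △ B)ᶜ ∪ A))ᶜ = {6,7,8,12,14,16,18}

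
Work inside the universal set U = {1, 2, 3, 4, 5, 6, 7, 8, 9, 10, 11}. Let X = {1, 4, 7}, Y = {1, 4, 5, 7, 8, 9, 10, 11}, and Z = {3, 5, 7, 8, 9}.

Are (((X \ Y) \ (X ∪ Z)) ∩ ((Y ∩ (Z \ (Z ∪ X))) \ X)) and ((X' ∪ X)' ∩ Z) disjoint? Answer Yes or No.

Yes

X \ Y = {}
X ∪ Z = {1, 3, 4, 5, 7, 8, 9}
(X \ Y) \ (X ∪ Z) = {}
Z ∪ X = {1, 3, 4, 5, 7, 8, 9}
Z \ (Z ∪ X) = {}
Y ∩ (Z \ (Z ∪ X)) = {}
(Y ∩ (Z \ (Z ∪ X))) \ X = {}
((X \ Y) \ (X ∪ Z)) ∩ ((Y ∩ (Z \ (Z ∪ X))) \ X) = {}
X' = {2, 3, 5, 6, 8, 9, 10, 11}
X' ∪ X = {1, 2, 3, 4, 5, 6, 7, 8, 9, 10, 11}
(X' ∪ X)' = {}
(X' ∪ X)' ∩ Z = {}
{} and {} share no elements.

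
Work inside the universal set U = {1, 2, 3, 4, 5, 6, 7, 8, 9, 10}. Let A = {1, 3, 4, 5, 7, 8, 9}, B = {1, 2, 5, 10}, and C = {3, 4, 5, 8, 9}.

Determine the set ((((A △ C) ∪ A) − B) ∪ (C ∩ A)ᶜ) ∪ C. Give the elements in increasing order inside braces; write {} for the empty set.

A △ C = {1, 7}
(A △ C) ∪ A = {1, 3, 4, 5, 7, 8, 9}
((A △ C) ∪ A) − B = {3, 4, 7, 8, 9}
C ∩ A = {3, 4, 5, 8, 9}
(C ∩ A)ᶜ = {1, 2, 6, 7, 10}
(((A △ C) ∪ A) − B) ∪ (C ∩ A)ᶜ = {1, 2, 3, 4, 6, 7, 8, 9, 10}
((((A △ C) ∪ A) − B) ∪ (C ∩ A)ᶜ) ∪ C = {1, 2, 3, 4, 5, 6, 7, 8, 9, 10}

{1, 2, 3, 4, 5, 6, 7, 8, 9, 10}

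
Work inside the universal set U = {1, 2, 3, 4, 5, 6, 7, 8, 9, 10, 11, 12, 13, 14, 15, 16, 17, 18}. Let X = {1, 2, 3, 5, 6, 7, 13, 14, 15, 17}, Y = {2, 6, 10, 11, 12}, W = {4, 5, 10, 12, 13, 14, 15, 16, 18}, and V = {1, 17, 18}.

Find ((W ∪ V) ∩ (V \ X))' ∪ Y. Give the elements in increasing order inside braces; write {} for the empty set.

{1, 2, 3, 4, 5, 6, 7, 8, 9, 10, 11, 12, 13, 14, 15, 16, 17}

W ∪ V = {1, 4, 5, 10, 12, 13, 14, 15, 16, 17, 18}
V \ X = {18}
(W ∪ V) ∩ (V \ X) = {18}
((W ∪ V) ∩ (V \ X))' = {1, 2, 3, 4, 5, 6, 7, 8, 9, 10, 11, 12, 13, 14, 15, 16, 17}
((W ∪ V) ∩ (V \ X))' ∪ Y = {1, 2, 3, 4, 5, 6, 7, 8, 9, 10, 11, 12, 13, 14, 15, 16, 17}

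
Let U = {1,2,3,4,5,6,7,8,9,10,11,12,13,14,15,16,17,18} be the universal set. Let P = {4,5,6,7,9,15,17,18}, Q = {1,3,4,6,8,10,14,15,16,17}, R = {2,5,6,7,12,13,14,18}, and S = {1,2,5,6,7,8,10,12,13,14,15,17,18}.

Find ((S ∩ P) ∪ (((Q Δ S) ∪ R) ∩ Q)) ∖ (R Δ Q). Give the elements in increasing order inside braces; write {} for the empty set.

S ∩ P = {5,6,7,15,17,18}
Q Δ S = {2,3,4,5,7,12,13,16,18}
(Q Δ S) ∪ R = {2,3,4,5,6,7,12,13,14,16,18}
((Q Δ S) ∪ R) ∩ Q = {3,4,6,14,16}
(S ∩ P) ∪ (((Q Δ S) ∪ R) ∩ Q) = {3,4,5,6,7,14,15,16,17,18}
R Δ Q = {1,2,3,4,5,7,8,10,12,13,15,16,17,18}
((S ∩ P) ∪ (((Q Δ S) ∪ R) ∩ Q)) ∖ (R Δ Q) = {6,14}

{6,14}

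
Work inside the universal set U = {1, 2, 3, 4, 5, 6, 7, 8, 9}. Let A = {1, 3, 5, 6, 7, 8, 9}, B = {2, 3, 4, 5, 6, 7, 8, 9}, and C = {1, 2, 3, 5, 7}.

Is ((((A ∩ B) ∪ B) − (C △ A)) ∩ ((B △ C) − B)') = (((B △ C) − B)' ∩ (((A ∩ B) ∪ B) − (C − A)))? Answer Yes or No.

No

A ∩ B = {3, 5, 6, 7, 8, 9}
(A ∩ B) ∪ B = {2, 3, 4, 5, 6, 7, 8, 9}
C △ A = {2, 6, 8, 9}
((A ∩ B) ∪ B) − (C △ A) = {3, 4, 5, 7}
B △ C = {1, 4, 6, 8, 9}
(B △ C) − B = {1}
((B △ C) − B)' = {2, 3, 4, 5, 6, 7, 8, 9}
(((A ∩ B) ∪ B) − (C △ A)) ∩ ((B △ C) − B)' = {3, 4, 5, 7}
C − A = {2}
((A ∩ B) ∪ B) − (C − A) = {3, 4, 5, 6, 7, 8, 9}
((B △ C) − B)' ∩ (((A ∩ B) ∪ B) − (C − A)) = {3, 4, 5, 6, 7, 8, 9}
6 ∈ ((B △ C) − B)' ∩ (((A ∩ B) ∪ B) − (C − A)) but 6 ∉ (((A ∩ B) ∪ B) − (C △ A)) ∩ ((B △ C) − B)', so they differ.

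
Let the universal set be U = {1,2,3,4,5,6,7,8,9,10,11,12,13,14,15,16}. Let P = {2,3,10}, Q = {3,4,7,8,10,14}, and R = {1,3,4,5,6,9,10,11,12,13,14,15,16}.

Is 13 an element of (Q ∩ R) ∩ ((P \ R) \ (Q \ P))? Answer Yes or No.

13 ∉ Q and 13 ∈ R, so 13 ∉ Q ∩ R
13 ∉ P and 13 ∈ R, so 13 ∉ P \ R
13 ∉ Q and 13 ∉ P, so 13 ∉ Q \ P
13 ∉ (P \ R) and 13 ∉ (Q \ P), so 13 ∉ (P \ R) \ (Q \ P)
13 ∉ (Q ∩ R) and 13 ∉ ((P \ R) \ (Q \ P)), so 13 ∉ (Q ∩ R) ∩ ((P \ R) \ (Q \ P))

No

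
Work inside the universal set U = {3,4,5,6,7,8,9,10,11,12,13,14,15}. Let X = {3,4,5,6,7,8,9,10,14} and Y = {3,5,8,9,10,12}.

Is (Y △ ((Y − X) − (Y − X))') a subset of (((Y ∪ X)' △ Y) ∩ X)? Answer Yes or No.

No

Y − X = {12}
(Y − X) − (Y − X) = {}
((Y − X) − (Y − X))' = {3,4,5,6,7,8,9,10,11,12,13,14,15}
Y △ ((Y − X) − (Y − X))' = {4,6,7,11,13,14,15}
Y ∪ X = {3,4,5,6,7,8,9,10,12,14}
(Y ∪ X)' = {11,13,15}
(Y ∪ X)' △ Y = {3,5,8,9,10,11,12,13,15}
((Y ∪ X)' △ Y) ∩ X = {3,5,8,9,10}
4 ∈ Y △ ((Y − X) − (Y − X))' but 4 ∉ ((Y ∪ X)' △ Y) ∩ X, so the inclusion fails.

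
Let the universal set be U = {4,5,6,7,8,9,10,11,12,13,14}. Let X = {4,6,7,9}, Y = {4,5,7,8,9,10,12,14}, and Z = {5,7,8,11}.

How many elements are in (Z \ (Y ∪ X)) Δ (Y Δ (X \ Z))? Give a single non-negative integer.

8

Y ∪ X = {4,5,6,7,8,9,10,12,14}
Z \ (Y ∪ X) = {11}
X \ Z = {4,6,9}
Y Δ (X \ Z) = {5,6,7,8,10,12,14}
(Z \ (Y ∪ X)) Δ (Y Δ (X \ Z)) = {5,6,7,8,10,11,12,14}
|(Z \ (Y ∪ X)) Δ (Y Δ (X \ Z))| = 8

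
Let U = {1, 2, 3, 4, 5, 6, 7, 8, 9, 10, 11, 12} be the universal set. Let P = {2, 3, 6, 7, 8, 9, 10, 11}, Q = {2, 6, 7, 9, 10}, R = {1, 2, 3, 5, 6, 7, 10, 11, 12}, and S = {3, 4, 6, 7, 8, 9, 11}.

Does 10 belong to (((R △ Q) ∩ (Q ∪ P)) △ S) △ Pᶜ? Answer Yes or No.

10 ∈ R and 10 ∈ Q, so 10 ∉ R △ Q
10 ∈ Q and 10 ∈ P, so 10 ∈ Q ∪ P
10 ∉ (R △ Q) and 10 ∈ (Q ∪ P), so 10 ∉ (R △ Q) ∩ (Q ∪ P)
10 ∉ ((R △ Q) ∩ (Q ∪ P)) and 10 ∉ S, so 10 ∉ ((R △ Q) ∩ (Q ∪ P)) △ S
10 ∈ P, so 10 ∉ Pᶜ
10 ∉ (((R △ Q) ∩ (Q ∪ P)) △ S) and 10 ∉ Pᶜ, so 10 ∉ (((R △ Q) ∩ (Q ∪ P)) △ S) △ Pᶜ

No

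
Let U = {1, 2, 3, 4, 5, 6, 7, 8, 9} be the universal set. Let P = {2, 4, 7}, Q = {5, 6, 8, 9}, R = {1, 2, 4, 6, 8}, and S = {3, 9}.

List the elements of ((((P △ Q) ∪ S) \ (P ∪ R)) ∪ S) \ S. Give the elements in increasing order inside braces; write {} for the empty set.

P △ Q = {2, 4, 5, 6, 7, 8, 9}
(P △ Q) ∪ S = {2, 3, 4, 5, 6, 7, 8, 9}
P ∪ R = {1, 2, 4, 6, 7, 8}
((P △ Q) ∪ S) \ (P ∪ R) = {3, 5, 9}
(((P △ Q) ∪ S) \ (P ∪ R)) ∪ S = {3, 5, 9}
((((P △ Q) ∪ S) \ (P ∪ R)) ∪ S) \ S = {5}

{5}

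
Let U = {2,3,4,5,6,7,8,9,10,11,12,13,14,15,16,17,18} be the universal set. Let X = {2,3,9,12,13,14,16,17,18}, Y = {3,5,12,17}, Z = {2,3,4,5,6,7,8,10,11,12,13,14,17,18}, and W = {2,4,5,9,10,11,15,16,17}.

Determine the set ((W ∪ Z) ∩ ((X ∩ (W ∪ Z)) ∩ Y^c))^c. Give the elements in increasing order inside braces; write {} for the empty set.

W ∪ Z = {2,3,4,5,6,7,8,9,10,11,12,13,14,15,16,17,18}
X ∩ (W ∪ Z) = {2,3,9,12,13,14,16,17,18}
Y^c = {2,4,6,7,8,9,10,11,13,14,15,16,18}
(X ∩ (W ∪ Z)) ∩ Y^c = {2,9,13,14,16,18}
(W ∪ Z) ∩ ((X ∩ (W ∪ Z)) ∩ Y^c) = {2,9,13,14,16,18}
((W ∪ Z) ∩ ((X ∩ (W ∪ Z)) ∩ Y^c))^c = {3,4,5,6,7,8,10,11,12,15,17}

{3,4,5,6,7,8,10,11,12,15,17}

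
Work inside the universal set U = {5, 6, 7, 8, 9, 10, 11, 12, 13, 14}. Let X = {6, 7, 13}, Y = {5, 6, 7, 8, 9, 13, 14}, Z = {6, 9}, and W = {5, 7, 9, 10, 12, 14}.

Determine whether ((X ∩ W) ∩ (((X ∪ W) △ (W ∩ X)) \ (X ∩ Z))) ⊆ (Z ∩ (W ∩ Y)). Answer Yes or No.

X ∩ W = {7}
X ∪ W = {5, 6, 7, 9, 10, 12, 13, 14}
W ∩ X = {7}
(X ∪ W) △ (W ∩ X) = {5, 6, 9, 10, 12, 13, 14}
X ∩ Z = {6}
((X ∪ W) △ (W ∩ X)) \ (X ∩ Z) = {5, 9, 10, 12, 13, 14}
(X ∩ W) ∩ (((X ∪ W) △ (W ∩ X)) \ (X ∩ Z)) = {}
W ∩ Y = {5, 7, 9, 14}
Z ∩ (W ∩ Y) = {9}
Every element of {} is in {9}, so (X ∩ W) ∩ (((X ∪ W) △ (W ∩ X)) \ (X ∩ Z)) ⊆ Z ∩ (W ∩ Y).

Yes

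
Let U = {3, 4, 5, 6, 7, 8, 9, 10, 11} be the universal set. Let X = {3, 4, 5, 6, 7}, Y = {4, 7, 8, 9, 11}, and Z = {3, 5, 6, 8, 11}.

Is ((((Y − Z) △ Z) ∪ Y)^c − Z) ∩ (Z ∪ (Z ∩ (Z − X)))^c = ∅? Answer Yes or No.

No

Y − Z = {4, 7, 9}
(Y − Z) △ Z = {3, 4, 5, 6, 7, 8, 9, 11}
((Y − Z) △ Z) ∪ Y = {3, 4, 5, 6, 7, 8, 9, 11}
(((Y − Z) △ Z) ∪ Y)^c = {10}
(((Y − Z) △ Z) ∪ Y)^c − Z = {10}
Z − X = {8, 11}
Z ∩ (Z − X) = {8, 11}
Z ∪ (Z ∩ (Z − X)) = {3, 5, 6, 8, 11}
(Z ∪ (Z ∩ (Z − X)))^c = {4, 7, 9, 10}
10 lies in both, so they are not disjoint.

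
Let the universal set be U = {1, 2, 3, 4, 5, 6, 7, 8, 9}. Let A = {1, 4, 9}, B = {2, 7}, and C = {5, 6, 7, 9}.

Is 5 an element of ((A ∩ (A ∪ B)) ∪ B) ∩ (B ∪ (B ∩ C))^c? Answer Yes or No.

No

5 ∉ A and 5 ∉ B, so 5 ∉ A ∪ B
5 ∉ A and 5 ∉ (A ∪ B), so 5 ∉ A ∩ (A ∪ B)
5 ∉ (A ∩ (A ∪ B)) and 5 ∉ B, so 5 ∉ (A ∩ (A ∪ B)) ∪ B
5 ∉ B and 5 ∈ C, so 5 ∉ B ∩ C
5 ∉ B and 5 ∉ (B ∩ C), so 5 ∉ B ∪ (B ∩ C)
5 ∈ (B ∪ (B ∩ C))^c since 5 ∉ (B ∪ (B ∩ C))
5 ∉ ((A ∩ (A ∪ B)) ∪ B) and 5 ∈ (B ∪ (B ∩ C))^c, so 5 ∉ ((A ∩ (A ∪ B)) ∪ B) ∩ (B ∪ (B ∩ C))^c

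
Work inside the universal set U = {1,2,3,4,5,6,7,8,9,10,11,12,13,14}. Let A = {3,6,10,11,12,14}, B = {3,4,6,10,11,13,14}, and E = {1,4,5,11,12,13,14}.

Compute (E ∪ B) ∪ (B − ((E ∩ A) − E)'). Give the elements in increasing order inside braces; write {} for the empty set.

E ∪ B = {1,3,4,5,6,10,11,12,13,14}
E ∩ A = {11,12,14}
(E ∩ A) − E = {}
((E ∩ A) − E)' = {1,2,3,4,5,6,7,8,9,10,11,12,13,14}
B − ((E ∩ A) − E)' = {}
(E ∪ B) ∪ (B − ((E ∩ A) − E)') = {1,3,4,5,6,10,11,12,13,14}

{1,3,4,5,6,10,11,12,13,14}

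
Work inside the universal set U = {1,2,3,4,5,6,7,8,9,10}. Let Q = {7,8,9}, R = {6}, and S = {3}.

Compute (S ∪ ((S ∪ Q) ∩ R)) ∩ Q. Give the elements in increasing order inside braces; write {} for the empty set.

S ∪ Q = {3,7,8,9}
(S ∪ Q) ∩ R = {}
S ∪ ((S ∪ Q) ∩ R) = {3}
(S ∪ ((S ∪ Q) ∩ R)) ∩ Q = {}

{}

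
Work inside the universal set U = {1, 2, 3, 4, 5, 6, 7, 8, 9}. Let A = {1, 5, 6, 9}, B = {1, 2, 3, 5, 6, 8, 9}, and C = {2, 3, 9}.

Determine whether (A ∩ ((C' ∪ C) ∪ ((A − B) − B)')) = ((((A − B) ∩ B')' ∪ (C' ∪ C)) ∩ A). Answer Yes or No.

Yes

C' = {1, 4, 5, 6, 7, 8}
C' ∪ C = {1, 2, 3, 4, 5, 6, 7, 8, 9}
A − B = {}
(A − B) − B = {}
((A − B) − B)' = {1, 2, 3, 4, 5, 6, 7, 8, 9}
(C' ∪ C) ∪ ((A − B) − B)' = {1, 2, 3, 4, 5, 6, 7, 8, 9}
A ∩ ((C' ∪ C) ∪ ((A − B) − B)') = {1, 5, 6, 9}
B' = {4, 7}
(A − B) ∩ B' = {}
((A − B) ∩ B')' = {1, 2, 3, 4, 5, 6, 7, 8, 9}
((A − B) ∩ B')' ∪ (C' ∪ C) = {1, 2, 3, 4, 5, 6, 7, 8, 9}
(((A − B) ∩ B')' ∪ (C' ∪ C)) ∩ A = {1, 5, 6, 9}
Both equal {1, 5, 6, 9}, so A ∩ ((C' ∪ C) ∪ ((A − B) − B)') = (((A − B) ∩ B')' ∪ (C' ∪ C)) ∩ A.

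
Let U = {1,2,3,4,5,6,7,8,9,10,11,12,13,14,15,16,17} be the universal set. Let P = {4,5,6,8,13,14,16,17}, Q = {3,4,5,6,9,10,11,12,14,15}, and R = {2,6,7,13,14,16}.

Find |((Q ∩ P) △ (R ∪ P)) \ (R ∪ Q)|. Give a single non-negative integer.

Q ∩ P = {4,5,6,14}
R ∪ P = {2,4,5,6,7,8,13,14,16,17}
(Q ∩ P) △ (R ∪ P) = {2,7,8,13,16,17}
R ∪ Q = {2,3,4,5,6,7,9,10,11,12,13,14,15,16}
((Q ∩ P) △ (R ∪ P)) \ (R ∪ Q) = {8,17}
|((Q ∩ P) △ (R ∪ P)) \ (R ∪ Q)| = 2

2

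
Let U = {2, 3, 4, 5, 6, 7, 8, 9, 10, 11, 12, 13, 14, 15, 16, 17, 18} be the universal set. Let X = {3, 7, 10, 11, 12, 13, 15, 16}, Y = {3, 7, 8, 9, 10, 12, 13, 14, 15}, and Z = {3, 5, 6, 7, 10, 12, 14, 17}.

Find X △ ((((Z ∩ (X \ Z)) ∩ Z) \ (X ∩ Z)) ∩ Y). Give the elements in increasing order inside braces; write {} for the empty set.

{3, 7, 10, 11, 12, 13, 15, 16}

X \ Z = {11, 13, 15, 16}
Z ∩ (X \ Z) = {}
(Z ∩ (X \ Z)) ∩ Z = {}
X ∩ Z = {3, 7, 10, 12}
((Z ∩ (X \ Z)) ∩ Z) \ (X ∩ Z) = {}
(((Z ∩ (X \ Z)) ∩ Z) \ (X ∩ Z)) ∩ Y = {}
X △ ((((Z ∩ (X \ Z)) ∩ Z) \ (X ∩ Z)) ∩ Y) = {3, 7, 10, 11, 12, 13, 15, 16}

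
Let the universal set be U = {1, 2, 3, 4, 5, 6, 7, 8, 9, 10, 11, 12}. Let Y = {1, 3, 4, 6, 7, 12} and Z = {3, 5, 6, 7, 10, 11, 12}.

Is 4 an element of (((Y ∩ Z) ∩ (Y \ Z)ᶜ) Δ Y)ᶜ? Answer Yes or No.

4 ∈ Y and 4 ∉ Z, so 4 ∉ Y ∩ Z
4 ∈ Y and 4 ∉ Z, so 4 ∈ Y \ Z
4 ∉ (Y \ Z)ᶜ since 4 ∈ (Y \ Z)
4 ∉ (Y ∩ Z) and 4 ∉ (Y \ Z)ᶜ, so 4 ∉ (Y ∩ Z) ∩ (Y \ Z)ᶜ
4 ∉ ((Y ∩ Z) ∩ (Y \ Z)ᶜ) and 4 ∈ Y, so 4 ∈ ((Y ∩ Z) ∩ (Y \ Z)ᶜ) Δ Y
4 ∉ (((Y ∩ Z) ∩ (Y \ Z)ᶜ) Δ Y)ᶜ since 4 ∈ (((Y ∩ Z) ∩ (Y \ Z)ᶜ) Δ Y)

No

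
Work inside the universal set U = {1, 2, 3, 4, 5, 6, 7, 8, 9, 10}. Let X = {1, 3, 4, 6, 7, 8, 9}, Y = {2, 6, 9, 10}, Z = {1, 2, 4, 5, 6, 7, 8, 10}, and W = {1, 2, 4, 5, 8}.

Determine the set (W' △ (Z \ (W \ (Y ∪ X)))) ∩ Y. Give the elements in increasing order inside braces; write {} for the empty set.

{2, 9}

W' = {3, 6, 7, 9, 10}
Y ∪ X = {1, 2, 3, 4, 6, 7, 8, 9, 10}
W \ (Y ∪ X) = {5}
Z \ (W \ (Y ∪ X)) = {1, 2, 4, 6, 7, 8, 10}
W' △ (Z \ (W \ (Y ∪ X))) = {1, 2, 3, 4, 8, 9}
(W' △ (Z \ (W \ (Y ∪ X)))) ∩ Y = {2, 9}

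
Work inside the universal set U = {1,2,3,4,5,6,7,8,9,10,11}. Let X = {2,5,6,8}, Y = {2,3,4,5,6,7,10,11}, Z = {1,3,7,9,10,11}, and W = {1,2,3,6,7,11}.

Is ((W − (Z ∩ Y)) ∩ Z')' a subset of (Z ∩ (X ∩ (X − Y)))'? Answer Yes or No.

Yes

Z ∩ Y = {3,7,10,11}
W − (Z ∩ Y) = {1,2,6}
Z' = {2,4,5,6,8}
(W − (Z ∩ Y)) ∩ Z' = {2,6}
((W − (Z ∩ Y)) ∩ Z')' = {1,3,4,5,7,8,9,10,11}
X − Y = {8}
X ∩ (X − Y) = {8}
Z ∩ (X ∩ (X − Y)) = {}
(Z ∩ (X ∩ (X − Y)))' = {1,2,3,4,5,6,7,8,9,10,11}
Every element of {1,3,4,5,7,8,9,10,11} is in {1,2,3,4,5,6,7,8,9,10,11}, so ((W − (Z ∩ Y)) ∩ Z')' ⊆ (Z ∩ (X ∩ (X − Y)))'.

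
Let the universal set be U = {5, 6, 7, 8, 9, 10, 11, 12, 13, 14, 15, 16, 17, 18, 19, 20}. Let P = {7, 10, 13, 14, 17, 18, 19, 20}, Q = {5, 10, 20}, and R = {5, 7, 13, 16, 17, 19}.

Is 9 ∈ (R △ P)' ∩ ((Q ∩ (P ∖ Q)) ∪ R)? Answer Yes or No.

No

9 ∉ R and 9 ∉ P, so 9 ∉ R △ P
9 ∈ (R △ P)' since 9 ∉ (R △ P)
9 ∉ P and 9 ∉ Q, so 9 ∉ P ∖ Q
9 ∉ Q and 9 ∉ (P ∖ Q), so 9 ∉ Q ∩ (P ∖ Q)
9 ∉ (Q ∩ (P ∖ Q)) and 9 ∉ R, so 9 ∉ (Q ∩ (P ∖ Q)) ∪ R
9 ∈ (R △ P)' and 9 ∉ ((Q ∩ (P ∖ Q)) ∪ R), so 9 ∉ (R △ P)' ∩ ((Q ∩ (P ∖ Q)) ∪ R)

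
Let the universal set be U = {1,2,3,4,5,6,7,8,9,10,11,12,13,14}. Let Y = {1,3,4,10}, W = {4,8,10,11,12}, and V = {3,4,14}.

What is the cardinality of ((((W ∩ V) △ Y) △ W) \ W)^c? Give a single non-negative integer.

12

W ∩ V = {4}
(W ∩ V) △ Y = {1,3,10}
((W ∩ V) △ Y) △ W = {1,3,4,8,11,12}
(((W ∩ V) △ Y) △ W) \ W = {1,3}
((((W ∩ V) △ Y) △ W) \ W)^c = {2,4,5,6,7,8,9,10,11,12,13,14}
|((((W ∩ V) △ Y) △ W) \ W)^c| = 12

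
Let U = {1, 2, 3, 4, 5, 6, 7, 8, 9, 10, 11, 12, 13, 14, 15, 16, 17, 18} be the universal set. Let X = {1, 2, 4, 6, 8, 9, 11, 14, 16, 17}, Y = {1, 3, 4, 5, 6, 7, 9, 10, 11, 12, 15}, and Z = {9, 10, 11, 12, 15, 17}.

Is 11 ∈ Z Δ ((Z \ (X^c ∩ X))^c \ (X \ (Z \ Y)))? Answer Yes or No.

11 ∈ X, so 11 ∉ X^c
11 ∉ X^c and 11 ∈ X, so 11 ∉ X^c ∩ X
11 ∈ Z and 11 ∉ (X^c ∩ X), so 11 ∈ Z \ (X^c ∩ X)
11 ∉ (Z \ (X^c ∩ X))^c since 11 ∈ (Z \ (X^c ∩ X))
11 ∈ Z and 11 ∈ Y, so 11 ∉ Z \ Y
11 ∈ X and 11 ∉ (Z \ Y), so 11 ∈ X \ (Z \ Y)
11 ∉ (Z \ (X^c ∩ X))^c and 11 ∈ (X \ (Z \ Y)), so 11 ∉ (Z \ (X^c ∩ X))^c \ (X \ (Z \ Y))
11 ∈ Z and 11 ∉ ((Z \ (X^c ∩ X))^c \ (X \ (Z \ Y))), so 11 ∈ Z Δ ((Z \ (X^c ∩ X))^c \ (X \ (Z \ Y)))

Yes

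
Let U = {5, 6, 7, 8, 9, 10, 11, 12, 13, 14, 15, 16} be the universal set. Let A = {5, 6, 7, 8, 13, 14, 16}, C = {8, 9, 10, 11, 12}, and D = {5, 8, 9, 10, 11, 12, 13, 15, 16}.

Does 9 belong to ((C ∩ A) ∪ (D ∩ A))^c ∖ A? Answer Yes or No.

Yes

9 ∈ C and 9 ∉ A, so 9 ∉ C ∩ A
9 ∈ D and 9 ∉ A, so 9 ∉ D ∩ A
9 ∉ (C ∩ A) and 9 ∉ (D ∩ A), so 9 ∉ (C ∩ A) ∪ (D ∩ A)
9 ∈ ((C ∩ A) ∪ (D ∩ A))^c since 9 ∉ ((C ∩ A) ∪ (D ∩ A))
9 ∈ ((C ∩ A) ∪ (D ∩ A))^c and 9 ∉ A, so 9 ∈ ((C ∩ A) ∪ (D ∩ A))^c ∖ A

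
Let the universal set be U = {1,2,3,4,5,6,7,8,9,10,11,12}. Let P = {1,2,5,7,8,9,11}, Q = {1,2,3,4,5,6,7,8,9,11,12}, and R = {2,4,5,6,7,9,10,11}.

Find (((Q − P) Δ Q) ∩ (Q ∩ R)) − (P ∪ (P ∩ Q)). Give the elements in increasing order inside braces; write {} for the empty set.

{}

Q − P = {3,4,6,12}
(Q − P) Δ Q = {1,2,5,7,8,9,11}
Q ∩ R = {2,4,5,6,7,9,11}
((Q − P) Δ Q) ∩ (Q ∩ R) = {2,5,7,9,11}
P ∩ Q = {1,2,5,7,8,9,11}
P ∪ (P ∩ Q) = {1,2,5,7,8,9,11}
(((Q − P) Δ Q) ∩ (Q ∩ R)) − (P ∪ (P ∩ Q)) = {}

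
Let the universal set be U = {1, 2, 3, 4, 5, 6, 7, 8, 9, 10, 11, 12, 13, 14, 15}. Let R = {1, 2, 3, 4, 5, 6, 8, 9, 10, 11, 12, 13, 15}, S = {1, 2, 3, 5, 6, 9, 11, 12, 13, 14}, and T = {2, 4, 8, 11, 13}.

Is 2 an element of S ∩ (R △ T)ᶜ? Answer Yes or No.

2 ∈ R and 2 ∈ T, so 2 ∉ R △ T
2 ∈ (R △ T)ᶜ since 2 ∉ (R △ T)
2 ∈ S and 2 ∈ (R △ T)ᶜ, so 2 ∈ S ∩ (R △ T)ᶜ

Yes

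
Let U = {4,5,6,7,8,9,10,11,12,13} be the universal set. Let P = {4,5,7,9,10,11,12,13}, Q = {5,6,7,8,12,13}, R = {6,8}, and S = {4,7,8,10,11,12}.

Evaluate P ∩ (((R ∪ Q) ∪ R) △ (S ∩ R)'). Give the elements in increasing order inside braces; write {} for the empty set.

{4,9,10,11}

R ∪ Q = {5,6,7,8,12,13}
(R ∪ Q) ∪ R = {5,6,7,8,12,13}
S ∩ R = {8}
(S ∩ R)' = {4,5,6,7,9,10,11,12,13}
((R ∪ Q) ∪ R) △ (S ∩ R)' = {4,8,9,10,11}
P ∩ (((R ∪ Q) ∪ R) △ (S ∩ R)') = {4,9,10,11}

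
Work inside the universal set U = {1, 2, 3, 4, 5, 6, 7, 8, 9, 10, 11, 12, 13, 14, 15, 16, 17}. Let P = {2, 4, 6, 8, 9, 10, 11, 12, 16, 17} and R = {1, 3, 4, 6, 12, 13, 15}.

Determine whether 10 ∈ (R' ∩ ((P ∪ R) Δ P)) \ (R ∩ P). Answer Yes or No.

10 ∉ R, so 10 ∈ R'
10 ∈ P and 10 ∉ R, so 10 ∈ P ∪ R
10 ∈ (P ∪ R) and 10 ∈ P, so 10 ∉ (P ∪ R) Δ P
10 ∈ R' and 10 ∉ ((P ∪ R) Δ P), so 10 ∉ R' ∩ ((P ∪ R) Δ P)
10 ∉ R and 10 ∈ P, so 10 ∉ R ∩ P
10 ∉ (R' ∩ ((P ∪ R) Δ P)) and 10 ∉ (R ∩ P), so 10 ∉ (R' ∩ ((P ∪ R) Δ P)) \ (R ∩ P)

No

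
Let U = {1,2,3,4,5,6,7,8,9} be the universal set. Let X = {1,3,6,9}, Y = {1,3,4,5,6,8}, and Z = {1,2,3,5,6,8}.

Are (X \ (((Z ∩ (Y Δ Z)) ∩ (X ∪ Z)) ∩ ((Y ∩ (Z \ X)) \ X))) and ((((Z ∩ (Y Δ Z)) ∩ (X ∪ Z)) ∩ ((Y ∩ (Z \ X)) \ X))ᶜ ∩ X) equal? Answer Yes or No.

Yes

Y Δ Z = {2,4}
Z ∩ (Y Δ Z) = {2}
X ∪ Z = {1,2,3,5,6,8,9}
(Z ∩ (Y Δ Z)) ∩ (X ∪ Z) = {2}
Z \ X = {2,5,8}
Y ∩ (Z \ X) = {5,8}
(Y ∩ (Z \ X)) \ X = {5,8}
((Z ∩ (Y Δ Z)) ∩ (X ∪ Z)) ∩ ((Y ∩ (Z \ X)) \ X) = {}
X \ (((Z ∩ (Y Δ Z)) ∩ (X ∪ Z)) ∩ ((Y ∩ (Z \ X)) \ X)) = {1,3,6,9}
(((Z ∩ (Y Δ Z)) ∩ (X ∪ Z)) ∩ ((Y ∩ (Z \ X)) \ X))ᶜ = {1,2,3,4,5,6,7,8,9}
(((Z ∩ (Y Δ Z)) ∩ (X ∪ Z)) ∩ ((Y ∩ (Z \ X)) \ X))ᶜ ∩ X = {1,3,6,9}
Both equal {1,3,6,9}, so X \ (((Z ∩ (Y Δ Z)) ∩ (X ∪ Z)) ∩ ((Y ∩ (Z \ X)) \ X)) = (((Z ∩ (Y Δ Z)) ∩ (X ∪ Z)) ∩ ((Y ∩ (Z \ X)) \ X))ᶜ ∩ X.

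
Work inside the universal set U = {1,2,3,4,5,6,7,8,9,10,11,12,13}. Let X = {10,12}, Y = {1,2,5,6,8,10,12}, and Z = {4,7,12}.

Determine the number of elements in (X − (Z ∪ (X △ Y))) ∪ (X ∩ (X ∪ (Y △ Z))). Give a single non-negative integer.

X △ Y = {1,2,5,6,8}
Z ∪ (X △ Y) = {1,2,4,5,6,7,8,12}
X − (Z ∪ (X △ Y)) = {10}
Y △ Z = {1,2,4,5,6,7,8,10}
X ∪ (Y △ Z) = {1,2,4,5,6,7,8,10,12}
X ∩ (X ∪ (Y △ Z)) = {10,12}
(X − (Z ∪ (X △ Y))) ∪ (X ∩ (X ∪ (Y △ Z))) = {10,12}
|(X − (Z ∪ (X △ Y))) ∪ (X ∩ (X ∪ (Y △ Z)))| = 2

2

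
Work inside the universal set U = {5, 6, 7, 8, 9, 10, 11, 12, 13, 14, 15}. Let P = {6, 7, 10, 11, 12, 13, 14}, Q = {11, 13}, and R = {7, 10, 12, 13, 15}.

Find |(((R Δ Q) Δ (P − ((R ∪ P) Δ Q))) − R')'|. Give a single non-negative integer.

6

R Δ Q = {7, 10, 11, 12, 15}
R ∪ P = {6, 7, 10, 11, 12, 13, 14, 15}
(R ∪ P) Δ Q = {6, 7, 10, 12, 14, 15}
P − ((R ∪ P) Δ Q) = {11, 13}
(R Δ Q) Δ (P − ((R ∪ P) Δ Q)) = {7, 10, 12, 13, 15}
R' = {5, 6, 8, 9, 11, 14}
((R Δ Q) Δ (P − ((R ∪ P) Δ Q))) − R' = {7, 10, 12, 13, 15}
(((R Δ Q) Δ (P − ((R ∪ P) Δ Q))) − R')' = {5, 6, 8, 9, 11, 14}
|(((R Δ Q) Δ (P − ((R ∪ P) Δ Q))) − R')'| = 6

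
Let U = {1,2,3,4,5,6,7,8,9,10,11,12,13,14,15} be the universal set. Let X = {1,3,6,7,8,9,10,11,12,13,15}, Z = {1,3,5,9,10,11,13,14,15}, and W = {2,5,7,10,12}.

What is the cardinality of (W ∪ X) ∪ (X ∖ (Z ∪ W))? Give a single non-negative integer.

13

W ∪ X = {1,2,3,5,6,7,8,9,10,11,12,13,15}
Z ∪ W = {1,2,3,5,7,9,10,11,12,13,14,15}
X ∖ (Z ∪ W) = {6,8}
(W ∪ X) ∪ (X ∖ (Z ∪ W)) = {1,2,3,5,6,7,8,9,10,11,12,13,15}
|(W ∪ X) ∪ (X ∖ (Z ∪ W))| = 13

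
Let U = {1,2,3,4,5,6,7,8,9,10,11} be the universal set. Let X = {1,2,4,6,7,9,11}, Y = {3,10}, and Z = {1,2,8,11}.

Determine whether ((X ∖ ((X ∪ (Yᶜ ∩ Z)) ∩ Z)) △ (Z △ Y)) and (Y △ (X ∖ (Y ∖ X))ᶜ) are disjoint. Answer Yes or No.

Yᶜ = {1,2,4,5,6,7,8,9,11}
Yᶜ ∩ Z = {1,2,8,11}
X ∪ (Yᶜ ∩ Z) = {1,2,4,6,7,8,9,11}
(X ∪ (Yᶜ ∩ Z)) ∩ Z = {1,2,8,11}
X ∖ ((X ∪ (Yᶜ ∩ Z)) ∩ Z) = {4,6,7,9}
Z △ Y = {1,2,3,8,10,11}
(X ∖ ((X ∪ (Yᶜ ∩ Z)) ∩ Z)) △ (Z △ Y) = {1,2,3,4,6,7,8,9,10,11}
Y ∖ X = {3,10}
X ∖ (Y ∖ X) = {1,2,4,6,7,9,11}
(X ∖ (Y ∖ X))ᶜ = {3,5,8,10}
Y △ (X ∖ (Y ∖ X))ᶜ = {5,8}
8 lies in both, so they are not disjoint.

No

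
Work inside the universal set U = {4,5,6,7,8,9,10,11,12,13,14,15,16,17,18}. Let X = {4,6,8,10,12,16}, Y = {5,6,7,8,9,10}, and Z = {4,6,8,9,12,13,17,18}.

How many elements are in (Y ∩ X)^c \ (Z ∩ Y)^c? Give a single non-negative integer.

Y ∩ X = {6,8,10}
(Y ∩ X)^c = {4,5,7,9,11,12,13,14,15,16,17,18}
Z ∩ Y = {6,8,9}
(Z ∩ Y)^c = {4,5,7,10,11,12,13,14,15,16,17,18}
(Y ∩ X)^c \ (Z ∩ Y)^c = {9}
|(Y ∩ X)^c \ (Z ∩ Y)^c| = 1

1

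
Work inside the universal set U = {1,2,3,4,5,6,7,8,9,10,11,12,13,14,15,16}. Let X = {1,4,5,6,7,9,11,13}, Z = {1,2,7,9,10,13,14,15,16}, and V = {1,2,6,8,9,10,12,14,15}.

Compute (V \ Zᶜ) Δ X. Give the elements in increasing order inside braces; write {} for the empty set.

Zᶜ = {3,4,5,6,8,11,12}
V \ Zᶜ = {1,2,9,10,14,15}
(V \ Zᶜ) Δ X = {2,4,5,6,7,10,11,13,14,15}

{2,4,5,6,7,10,11,13,14,15}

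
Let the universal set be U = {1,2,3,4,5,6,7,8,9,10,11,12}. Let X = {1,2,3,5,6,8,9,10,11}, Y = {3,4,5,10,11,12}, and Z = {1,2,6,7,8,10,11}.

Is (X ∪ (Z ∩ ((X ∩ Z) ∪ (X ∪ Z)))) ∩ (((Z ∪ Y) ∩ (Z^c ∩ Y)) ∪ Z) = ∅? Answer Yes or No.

X ∩ Z = {1,2,6,8,10,11}
X ∪ Z = {1,2,3,5,6,7,8,9,10,11}
(X ∩ Z) ∪ (X ∪ Z) = {1,2,3,5,6,7,8,9,10,11}
Z ∩ ((X ∩ Z) ∪ (X ∪ Z)) = {1,2,6,7,8,10,11}
X ∪ (Z ∩ ((X ∩ Z) ∪ (X ∪ Z))) = {1,2,3,5,6,7,8,9,10,11}
Z ∪ Y = {1,2,3,4,5,6,7,8,10,11,12}
Z^c = {3,4,5,9,12}
Z^c ∩ Y = {3,4,5,12}
(Z ∪ Y) ∩ (Z^c ∩ Y) = {3,4,5,12}
((Z ∪ Y) ∩ (Z^c ∩ Y)) ∪ Z = {1,2,3,4,5,6,7,8,10,11,12}
1 lies in both, so they are not disjoint.

No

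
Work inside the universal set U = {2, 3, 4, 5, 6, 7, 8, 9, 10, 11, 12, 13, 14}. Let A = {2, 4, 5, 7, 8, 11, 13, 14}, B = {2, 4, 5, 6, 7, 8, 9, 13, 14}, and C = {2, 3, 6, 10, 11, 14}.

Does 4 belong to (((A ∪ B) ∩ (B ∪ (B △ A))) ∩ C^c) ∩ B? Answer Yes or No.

4 ∈ A and 4 ∈ B, so 4 ∈ A ∪ B
4 ∈ B and 4 ∈ A, so 4 ∉ B △ A
4 ∈ B and 4 ∉ (B △ A), so 4 ∈ B ∪ (B △ A)
4 ∈ (A ∪ B) and 4 ∈ (B ∪ (B △ A)), so 4 ∈ (A ∪ B) ∩ (B ∪ (B △ A))
4 ∉ C, so 4 ∈ C^c
4 ∈ ((A ∪ B) ∩ (B ∪ (B △ A))) and 4 ∈ C^c, so 4 ∈ ((A ∪ B) ∩ (B ∪ (B △ A))) ∩ C^c
4 ∈ (((A ∪ B) ∩ (B ∪ (B △ A))) ∩ C^c) and 4 ∈ B, so 4 ∈ (((A ∪ B) ∩ (B ∪ (B △ A))) ∩ C^c) ∩ B

Yes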